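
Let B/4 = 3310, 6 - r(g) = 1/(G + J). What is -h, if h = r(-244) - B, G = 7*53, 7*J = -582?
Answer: 26666517/2015 ≈ 13234.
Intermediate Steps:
J = -582/7 (J = (1/7)*(-582) = -582/7 ≈ -83.143)
G = 371
r(g) = 12083/2015 (r(g) = 6 - 1/(371 - 582/7) = 6 - 1/2015/7 = 6 - 1*7/2015 = 6 - 7/2015 = 12083/2015)
B = 13240 (B = 4*3310 = 13240)
h = -26666517/2015 (h = 12083/2015 - 1*13240 = 12083/2015 - 13240 = -26666517/2015 ≈ -13234.)
-h = -1*(-26666517/2015) = 26666517/2015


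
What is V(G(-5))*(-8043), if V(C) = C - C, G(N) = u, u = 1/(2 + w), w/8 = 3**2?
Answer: 0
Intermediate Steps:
w = 72 (w = 8*3**2 = 8*9 = 72)
u = 1/74 (u = 1/(2 + 72) = 1/74 ≈ 0.013514)
G(N) = 1/74
V(C) = 0
V(G(-5))*(-8043) = 0*(-8043) = 0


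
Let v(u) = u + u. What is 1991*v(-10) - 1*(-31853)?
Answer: -7967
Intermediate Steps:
v(u) = 2*u
1991*v(-10) - 1*(-31853) = 1991*(2*(-10)) - 1*(-31853) = 1991*(-20) + 31853 = -39820 + 31853 = -7967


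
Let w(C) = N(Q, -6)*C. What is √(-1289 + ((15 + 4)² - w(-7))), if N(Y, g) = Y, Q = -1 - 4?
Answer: 3*I*√107 ≈ 31.032*I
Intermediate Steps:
Q = -5
w(C) = -5*C
√(-1289 + ((15 + 4)² - w(-7))) = √(-1289 + ((15 + 4)² - (-5)*(-7))) = √(-1289 + (19² - 1*35)) = √(-1289 + (361 - 35)) = √(-1289 + 326) = √(-963) = 3*I*√107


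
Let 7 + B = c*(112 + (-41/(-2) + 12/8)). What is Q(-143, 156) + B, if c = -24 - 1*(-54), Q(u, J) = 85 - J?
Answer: 3942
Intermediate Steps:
c = 30 (c = -24 + 54 = 30)
B = 4013 (B = -7 + 30*(112 + (-41/(-2) + 12/8)) = -7 + 30*(112 + (-41*(-1/2) + 12*(1/8))) = -7 + 30*(112 + (41/2 + 3/2)) = -7 + 30*(112 + 22) = -7 + 30*134 = -7 + 4020 = 4013)
Q(-143, 156) + B = (85 - 1*156) + 4013 = (85 - 156) + 4013 = -71 + 4013 = 3942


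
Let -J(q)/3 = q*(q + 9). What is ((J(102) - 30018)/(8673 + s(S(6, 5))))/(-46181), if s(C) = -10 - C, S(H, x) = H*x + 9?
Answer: 3999/24891559 ≈ 0.00016066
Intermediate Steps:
S(H, x) = 9 + H*x
J(q) = -3*q*(9 + q) (J(q) = -3*q*(q + 9) = -3*q*(9 + q))
((J(102) - 30018)/(8673 + s(S(6, 5))))/(-46181) = ((-3*102*(9 + 102) - 30018)/(8673 + (-10 - (9 + 6*5))))/(-46181) = ((-3*102*111 - 30018)/(8673 + (-10 - (9 + 30))))*(-1/46181) = ((-33966 - 30018)/(8673 + (-10 - 1*39)))*(-1/46181) = -63984/(8673 + (-10 - 39))*(-1/46181) = -63984/(8673 - 49)*(-1/46181) = -63984/8624*(-1/46181) = -63984*1/8624*(-1/46181) = -3999/539*(-1/46181) = 3999/24891559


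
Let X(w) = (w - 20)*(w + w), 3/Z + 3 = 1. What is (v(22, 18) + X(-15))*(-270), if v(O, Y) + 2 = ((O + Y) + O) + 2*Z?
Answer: -298890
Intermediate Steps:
Z = -3/2 (Z = 3/(-3 + 1) = 3/(-2) = 3*(-½) = -3/2 ≈ -1.5000)
v(O, Y) = -5 + Y + 2*O (v(O, Y) = -2 + (((O + Y) + O) + 2*(-3/2)) = -2 + ((Y + 2*O) - 3) = -2 + (-3 + Y + 2*O) = -5 + Y + 2*O)
X(w) = 2*w*(-20 + w) (X(w) = (-20 + w)*(2*w) = 2*w*(-20 + w))
(v(22, 18) + X(-15))*(-270) = ((-5 + 18 + 2*22) + 2*(-15)*(-20 - 15))*(-270) = ((-5 + 18 + 44) + 2*(-15)*(-35))*(-270) = (57 + 1050)*(-270) = 1107*(-270) = -298890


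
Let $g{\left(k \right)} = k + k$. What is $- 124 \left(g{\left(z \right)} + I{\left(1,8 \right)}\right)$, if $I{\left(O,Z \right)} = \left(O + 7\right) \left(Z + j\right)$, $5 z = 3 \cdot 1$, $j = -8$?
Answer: $- \frac{744}{5} \approx -148.8$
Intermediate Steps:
$z = \frac{3}{5}$ ($z = \frac{3 \cdot 1}{5} = \frac{1}{5} \cdot 3 = \frac{3}{5} \approx 0.6$)
$I{\left(O,Z \right)} = \left(-8 + Z\right) \left(7 + O\right)$ ($I{\left(O,Z \right)} = \left(O + 7\right) \left(Z - 8\right) = \left(7 + O\right) \left(-8 + Z\right) = \left(-8 + Z\right) \left(7 + O\right)$)
$g{\left(k \right)} = 2 k$
$- 124 \left(g{\left(z \right)} + I{\left(1,8 \right)}\right) = - 124 \left(2 \cdot \frac{3}{5} + \left(-56 - 8 + 7 \cdot 8 + 1 \cdot 8\right)\right) = - 124 \left(\frac{6}{5} + \left(-56 - 8 + 56 + 8\right)\right) = - 124 \left(\frac{6}{5} + 0\right) = \left(-124\right) \frac{6}{5} = - \frac{744}{5}$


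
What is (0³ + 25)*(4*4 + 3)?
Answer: 475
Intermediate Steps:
(0³ + 25)*(4*4 + 3) = (0 + 25)*(16 + 3) = 25*19 = 475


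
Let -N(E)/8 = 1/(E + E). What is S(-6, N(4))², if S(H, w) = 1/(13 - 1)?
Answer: 1/144 ≈ 0.0069444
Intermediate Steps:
N(E) = -4/E (N(E) = -8/(E + E) = -8*1/(2*E) = -4/E)
S(H, w) = 1/12
S(-6, N(4))² = (1/12)² = 1/144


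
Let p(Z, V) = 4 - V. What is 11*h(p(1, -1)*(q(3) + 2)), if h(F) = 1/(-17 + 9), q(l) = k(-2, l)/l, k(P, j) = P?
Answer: -11/8 ≈ -1.3750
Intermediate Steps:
q(l) = -2/l
h(F) = -1/8 (h(F) = 1/(-8) = -1/8)
11*h(p(1, -1)*(q(3) + 2)) = 11*(-1/8) = -11/8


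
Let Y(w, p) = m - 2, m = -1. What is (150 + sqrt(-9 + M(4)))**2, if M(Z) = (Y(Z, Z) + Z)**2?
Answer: 22492 + 600*I*sqrt(2) ≈ 22492.0 + 848.53*I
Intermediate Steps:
Y(w, p) = -3 (Y(w, p) = -1 - 2 = -3)
M(Z) = (-3 + Z)**2
(150 + sqrt(-9 + M(4)))**2 = (150 + sqrt(-9 + (-3 + 4)**2))**2 = (150 + sqrt(-9 + 1**2))**2 = (150 + sqrt(-9 + 1))**2 = (150 + sqrt(-8))**2 = (150 + 2*I*sqrt(2))**2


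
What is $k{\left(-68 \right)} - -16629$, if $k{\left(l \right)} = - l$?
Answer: $16697$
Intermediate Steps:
$k{\left(-68 \right)} - -16629 = \left(-1\right) \left(-68\right) - -16629 = 68 + 16629 = 16697$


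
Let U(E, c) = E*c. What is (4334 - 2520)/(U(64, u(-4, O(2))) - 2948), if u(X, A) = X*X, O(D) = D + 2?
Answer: -907/962 ≈ -0.94283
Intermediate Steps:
O(D) = 2 + D
u(X, A) = X²
(4334 - 2520)/(U(64, u(-4, O(2))) - 2948) = (4334 - 2520)/(64*(-4)² - 2948) = 1814/(64*16 - 2948) = 1814/(1024 - 2948) = 1814/(-1924) = 1814*(-1/1924) = -907/962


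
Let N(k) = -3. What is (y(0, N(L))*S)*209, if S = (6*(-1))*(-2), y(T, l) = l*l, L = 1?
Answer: 22572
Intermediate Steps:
y(T, l) = l²
S = 12 (S = -6*(-2) = 12)
(y(0, N(L))*S)*209 = ((-3)²*12)*209 = (9*12)*209 = 108*209 = 22572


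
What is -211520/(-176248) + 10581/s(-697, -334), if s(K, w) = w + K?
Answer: -205850371/22713961 ≈ -9.0627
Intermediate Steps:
s(K, w) = K + w
-211520/(-176248) + 10581/s(-697, -334) = -211520/(-176248) + 10581/(-697 - 334) = -211520*(-1/176248) + 10581/(-1031) = 26440/22031 + 10581*(-1/1031) = 26440/22031 - 10581/1031 = -205850371/22713961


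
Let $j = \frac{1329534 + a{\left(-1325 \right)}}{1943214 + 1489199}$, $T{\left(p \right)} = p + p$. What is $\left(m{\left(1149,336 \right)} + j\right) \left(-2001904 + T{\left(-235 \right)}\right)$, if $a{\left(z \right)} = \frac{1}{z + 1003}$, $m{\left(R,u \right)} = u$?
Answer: $- \frac{372229049287107441}{552618493} \approx -6.7357 \cdot 10^{8}$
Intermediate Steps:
$T{\left(p \right)} = 2 p$
$a{\left(z \right)} = \frac{1}{1003 + z}$
$j = \frac{428109947}{1105236986}$ ($j = \frac{1329534 + \frac{1}{1003 - 1325}}{1943214 + 1489199} = \frac{1329534 + \frac{1}{-322}}{3432413} = \left(1329534 - \frac{1}{322}\right) \frac{1}{3432413} = \frac{428109947}{322} \cdot \frac{1}{3432413} = \frac{428109947}{1105236986} \approx 0.38735$)
$\left(m{\left(1149,336 \right)} + j\right) \left(-2001904 + T{\left(-235 \right)}\right) = \left(336 + \frac{428109947}{1105236986}\right) \left(-2001904 + 2 \left(-235\right)\right) = \frac{371787737243 \left(-2001904 - 470\right)}{1105236986} = \frac{371787737243}{1105236986} \left(-2002374\right) = - \frac{372229049287107441}{552618493}$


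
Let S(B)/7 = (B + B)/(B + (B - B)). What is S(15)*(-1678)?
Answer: -23492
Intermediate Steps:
S(B) = 14 (S(B) = 7*((B + B)/(B + (B - B))) = 7*((2*B)/(B + 0)) = 7*((2*B)/B) = 7*2 = 14)
S(15)*(-1678) = 14*(-1678) = -23492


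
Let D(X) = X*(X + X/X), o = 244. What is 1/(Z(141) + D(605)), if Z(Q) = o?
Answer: 1/366874 ≈ 2.7257e-6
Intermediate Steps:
Z(Q) = 244
D(X) = X*(1 + X) (D(X) = X*(X + 1) = X*(1 + X))
1/(Z(141) + D(605)) = 1/(244 + 605*(1 + 605)) = 1/(244 + 605*606) = 1/(244 + 366630) = 1/366874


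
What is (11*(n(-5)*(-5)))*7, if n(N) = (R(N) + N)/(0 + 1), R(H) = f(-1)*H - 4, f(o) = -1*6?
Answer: -8085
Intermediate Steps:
f(o) = -6
R(H) = -4 - 6*H (R(H) = -6*H - 4 = -4 - 6*H)
n(N) = -4 - 5*N (n(N) = ((-4 - 6*N) + N)/(0 + 1) = (-4 - 5*N)/1 = (-4 - 5*N)*1 = -4 - 5*N)
(11*(n(-5)*(-5)))*7 = (11*((-4 - 5*(-5))*(-5)))*7 = (11*((-4 + 25)*(-5)))*7 = (11*(21*(-5)))*7 = (11*(-105))*7 = -1155*7 = -8085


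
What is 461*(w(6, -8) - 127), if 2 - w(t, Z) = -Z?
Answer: -61313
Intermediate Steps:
w(t, Z) = 2 + Z (w(t, Z) = 2 - (-1)*Z = 2 + Z)
461*(w(6, -8) - 127) = 461*((2 - 8) - 127) = 461*(-6 - 127) = 461*(-133) = -61313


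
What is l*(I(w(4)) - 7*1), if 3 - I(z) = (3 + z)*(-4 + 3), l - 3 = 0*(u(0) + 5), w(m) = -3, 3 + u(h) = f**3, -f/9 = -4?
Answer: -12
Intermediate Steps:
f = 36 (f = -9*(-4) = 36)
u(h) = 46653 (u(h) = -3 + 36**3 = -3 + 46656 = 46653)
l = 3 (l = 3 + 0*(46653 + 5) = 3 + 0*46658 = 3 + 0 = 3)
I(z) = 6 + z (I(z) = 3 - (3 + z)*(-4 + 3) = 3 - (3 + z)*(-1) = 3 - (-3 - z) = 3 + (3 + z) = 6 + z)
l*(I(w(4)) - 7*1) = 3*((6 - 3) - 7*1) = 3*(3 - 7) = 3*(-4) = -12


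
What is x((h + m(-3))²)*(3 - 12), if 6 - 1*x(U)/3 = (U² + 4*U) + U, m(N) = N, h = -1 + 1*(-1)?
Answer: 20088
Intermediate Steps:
h = -2 (h = -1 - 1 = -2)
x(U) = 18 - 15*U - 3*U² (x(U) = 18 - 3*((U² + 4*U) + U) = 18 - 3*(U² + 5*U) = 18 + (-15*U - 3*U²) = 18 - 15*U - 3*U²)
x((h + m(-3))²)*(3 - 12) = (18 - 15*(-2 - 3)² - 3*(-2 - 3)⁴)*(3 - 12) = (18 - 15*(-5)² - 3*((-5)²)²)*(-9) = (18 - 15*25 - 3*25²)*(-9) = (18 - 375 - 3*625)*(-9) = (18 - 375 - 1875)*(-9) = -2232*(-9) = 20088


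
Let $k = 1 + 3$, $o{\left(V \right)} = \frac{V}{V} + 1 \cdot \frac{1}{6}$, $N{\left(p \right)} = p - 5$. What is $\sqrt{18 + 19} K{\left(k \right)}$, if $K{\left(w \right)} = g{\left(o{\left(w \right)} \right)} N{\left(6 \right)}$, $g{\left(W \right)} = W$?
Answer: $\frac{7 \sqrt{37}}{6} \approx 7.0966$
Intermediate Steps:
$N{\left(p \right)} = -5 + p$
$o{\left(V \right)} = \frac{7}{6}$ ($o{\left(V \right)} = 1 + 1 \cdot \frac{1}{6} = 1 + \frac{1}{6} = \frac{7}{6}$)
$k = 4$
$K{\left(w \right)} = \frac{7}{6}$ ($K{\left(w \right)} = \frac{7 \left(-5 + 6\right)}{6} = \frac{7}{6} \cdot 1 = \frac{7}{6}$)
$\sqrt{18 + 19} K{\left(k \right)} = \sqrt{18 + 19} \cdot \frac{7}{6} = \sqrt{37} \cdot \frac{7}{6} = \frac{7 \sqrt{37}}{6}$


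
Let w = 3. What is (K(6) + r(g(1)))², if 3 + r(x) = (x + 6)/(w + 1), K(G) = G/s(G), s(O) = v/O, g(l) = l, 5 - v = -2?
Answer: 11881/784 ≈ 15.154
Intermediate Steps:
v = 7 (v = 5 - 1*(-2) = 5 + 2 = 7)
s(O) = 7/O
K(G) = G²/7 (K(G) = G/((7/G)) = G*(G/7) = G²/7)
r(x) = -3/2 + x/4 (r(x) = -3 + (x + 6)/(3 + 1) = -3 + (6 + x)/4 = -3 + (6 + x)*(¼) = -3 + (3/2 + x/4) = -3/2 + x/4)
(K(6) + r(g(1)))² = ((⅐)*6² + (-3/2 + (¼)*1))² = ((⅐)*36 + (-3/2 + ¼))² = (36/7 - 5/4)² = (109/28)² = 11881/784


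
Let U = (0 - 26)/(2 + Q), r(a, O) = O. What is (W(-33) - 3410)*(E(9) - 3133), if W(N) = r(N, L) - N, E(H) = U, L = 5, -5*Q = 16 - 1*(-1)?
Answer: 73512972/7 ≈ 1.0502e+7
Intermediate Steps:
Q = -17/5 (Q = -(16 - 1*(-1))/5 = -(16 + 1)/5 = -1/5*17 = -17/5 ≈ -3.4000)
U = 130/7 (U = (0 - 26)/(2 - 17/5) = -26/(-7/5) = -26*(-5/7) = 130/7 ≈ 18.571)
E(H) = 130/7
W(N) = 5 - N
(W(-33) - 3410)*(E(9) - 3133) = ((5 - 1*(-33)) - 3410)*(130/7 - 3133) = ((5 + 33) - 3410)*(-21801/7) = (38 - 3410)*(-21801/7) = -3372*(-21801/7) = 73512972/7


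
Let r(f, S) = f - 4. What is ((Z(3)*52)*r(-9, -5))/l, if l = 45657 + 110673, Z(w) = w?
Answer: -338/26055 ≈ -0.012973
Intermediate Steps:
r(f, S) = -4 + f
l = 156330
((Z(3)*52)*r(-9, -5))/l = ((3*52)*(-4 - 9))/156330 = (156*(-13))*(1/156330) = -2028*1/156330 = -338/26055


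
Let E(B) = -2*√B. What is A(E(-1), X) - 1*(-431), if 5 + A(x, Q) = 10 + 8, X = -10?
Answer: 444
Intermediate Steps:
A(x, Q) = 13 (A(x, Q) = -5 + (10 + 8) = -5 + 18 = 13)
A(E(-1), X) - 1*(-431) = 13 - 1*(-431) = 13 + 431 = 444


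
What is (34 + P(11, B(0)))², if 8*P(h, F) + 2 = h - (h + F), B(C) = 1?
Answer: 72361/64 ≈ 1130.6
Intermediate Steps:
P(h, F) = -¼ - F/8 (P(h, F) = -¼ + (h - (h + F))/8 = -¼ + (h - (F + h))/8 = -¼ + (h + (-F - h))/8 = -¼ + (-F)/8 = -¼ - F/8)
(34 + P(11, B(0)))² = (34 + (-¼ - ⅛*1))² = (34 + (-¼ - ⅛))² = (34 - 3/8)² = (269/8)² = 72361/64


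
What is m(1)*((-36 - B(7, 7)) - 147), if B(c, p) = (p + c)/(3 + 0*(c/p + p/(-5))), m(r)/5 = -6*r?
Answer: 5630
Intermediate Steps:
m(r) = -30*r (m(r) = 5*(-6*r) = -30*r)
B(c, p) = c/3 + p/3 (B(c, p) = (c + p)/(3 + 0*(c/p + p*(-1/5))) = (c + p)/(3 + 0*(c/p - p/5)) = (c + p)/(3 + 0*(-p/5 + c/p)) = (c + p)/(3 + 0) = (c + p)/3 = (c + p)*(1/3) = c/3 + p/3)
m(1)*((-36 - B(7, 7)) - 147) = (-30*1)*((-36 - ((1/3)*7 + (1/3)*7)) - 147) = -30*((-36 - (7/3 + 7/3)) - 147) = -30*((-36 - 1*14/3) - 147) = -30*((-36 - 14/3) - 147) = -30*(-122/3 - 147) = -30*(-563/3) = 5630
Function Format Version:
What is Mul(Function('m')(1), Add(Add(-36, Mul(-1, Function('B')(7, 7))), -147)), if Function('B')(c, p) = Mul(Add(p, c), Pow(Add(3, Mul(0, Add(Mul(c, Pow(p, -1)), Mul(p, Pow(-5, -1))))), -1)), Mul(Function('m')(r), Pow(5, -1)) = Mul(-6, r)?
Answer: 5630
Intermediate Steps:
Function('m')(r) = Mul(-30, r) (Function('m')(r) = Mul(5, Mul(-6, r)) = Mul(-30, r))
Function('B')(c, p) = Add(Mul(Rational(1, 3), c), Mul(Rational(1, 3), p)) (Function('B')(c, p) = Mul(Add(c, p), Pow(Add(3, Mul(0, Add(Mul(c, Pow(p, -1)), Mul(p, Rational(-1, 5))))), -1)) = Mul(Add(c, p), Pow(Add(3, Mul(0, Add(Mul(c, Pow(p, -1)), Mul(Rational(-1, 5), p)))), -1)) = Mul(Add(c, p), Pow(Add(3, Mul(0, Add(Mul(Rational(-1, 5), p), Mul(c, Pow(p, -1))))), -1)) = Mul(Add(c, p), Pow(Add(3, 0), -1)) = Mul(Add(c, p), Pow(3, -1)) = Mul(Add(c, p), Rational(1, 3)) = Add(Mul(Rational(1, 3), c), Mul(Rational(1, 3), p)))
Mul(Function('m')(1), Add(Add(-36, Mul(-1, Function('B')(7, 7))), -147)) = Mul(Mul(-30, 1), Add(Add(-36, Mul(-1, Add(Mul(Rational(1, 3), 7), Mul(Rational(1, 3), 7)))), -147)) = Mul(-30, Add(Add(-36, Mul(-1, Add(Rational(7, 3), Rational(7, 3)))), -147)) = Mul(-30, Add(Add(-36, Mul(-1, Rational(14, 3))), -147)) = Mul(-30, Add(Add(-36, Rational(-14, 3)), -147)) = Mul(-30, Add(Rational(-122, 3), -147)) = Mul(-30, Rational(-563, 3)) = 5630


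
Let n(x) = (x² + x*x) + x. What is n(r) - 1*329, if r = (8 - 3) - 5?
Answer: -329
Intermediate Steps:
r = 0 (r = 5 - 5 = 0)
n(x) = x + 2*x² (n(x) = (x² + x²) + x = 2*x² + x = x + 2*x²)
n(r) - 1*329 = 0*(1 + 2*0) - 1*329 = 0*(1 + 0) - 329 = 0*1 - 329 = 0 - 329 = -329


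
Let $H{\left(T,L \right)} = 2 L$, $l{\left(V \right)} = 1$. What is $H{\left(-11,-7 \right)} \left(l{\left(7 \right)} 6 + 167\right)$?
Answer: $-2422$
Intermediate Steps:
$H{\left(-11,-7 \right)} \left(l{\left(7 \right)} 6 + 167\right) = 2 \left(-7\right) \left(1 \cdot 6 + 167\right) = - 14 \left(6 + 167\right) = \left(-14\right) 173 = -2422$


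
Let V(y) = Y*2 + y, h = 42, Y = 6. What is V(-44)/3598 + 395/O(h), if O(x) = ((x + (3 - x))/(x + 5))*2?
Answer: 33398339/10794 ≈ 3094.2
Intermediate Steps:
V(y) = 12 + y (V(y) = 6*2 + y = 12 + y)
O(x) = 6/(5 + x) (O(x) = (3/(5 + x))*2 = 6/(5 + x))
V(-44)/3598 + 395/O(h) = (12 - 44)/3598 + 395/((6/(5 + 42))) = -32*1/3598 + 395/((6/47)) = -16/1799 + 395/((6*(1/47))) = -16/1799 + 395/(6/47) = -16/1799 + 395*(47/6) = -16/1799 + 18565/6 = 33398339/10794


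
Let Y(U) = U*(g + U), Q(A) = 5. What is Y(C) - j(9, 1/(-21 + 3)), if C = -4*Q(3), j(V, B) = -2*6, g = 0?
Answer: 412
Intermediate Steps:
j(V, B) = -12
C = -20 (C = -4*5 = -20)
Y(U) = U**2 (Y(U) = U*(0 + U) = U*U = U**2)
Y(C) - j(9, 1/(-21 + 3)) = (-20)**2 - 1*(-12) = 400 + 12 = 412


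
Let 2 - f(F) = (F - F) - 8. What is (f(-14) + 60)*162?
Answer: 11340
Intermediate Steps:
f(F) = 10 (f(F) = 2 - ((F - F) - 8) = 2 - (0 - 8) = 2 - 1*(-8) = 2 + 8 = 10)
(f(-14) + 60)*162 = (10 + 60)*162 = 70*162 = 11340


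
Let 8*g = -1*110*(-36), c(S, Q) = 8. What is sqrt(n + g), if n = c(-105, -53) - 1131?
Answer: 2*I*sqrt(157) ≈ 25.06*I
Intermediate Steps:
n = -1123 (n = 8 - 1131 = -1123)
g = 495 (g = (-1*110*(-36))/8 = (-110*(-36))/8 = (1/8)*3960 = 495)
sqrt(n + g) = sqrt(-1123 + 495) = sqrt(-628) = 2*I*sqrt(157)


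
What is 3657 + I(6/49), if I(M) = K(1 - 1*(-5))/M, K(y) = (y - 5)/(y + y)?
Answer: 263353/72 ≈ 3657.7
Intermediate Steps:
K(y) = (-5 + y)/(2*y) (K(y) = (-5 + y)/((2*y)) = (-5 + y)*(1/(2*y)) = (-5 + y)/(2*y))
I(M) = 1/(12*M) (I(M) = ((-5 + (1 - 1*(-5)))/(2*(1 - 1*(-5))))/M = ((-5 + (1 + 5))/(2*(1 + 5)))/M = ((½)*(-5 + 6)/6)/M = ((½)*(⅙)*1)/M = 1/(12*M))
3657 + I(6/49) = 3657 + 1/(12*((6/49))) = 3657 + 1/(12*((6*(1/49)))) = 3657 + 1/(12*(6/49)) = 3657 + (1/12)*(49/6) = 3657 + 49/72 = 263353/72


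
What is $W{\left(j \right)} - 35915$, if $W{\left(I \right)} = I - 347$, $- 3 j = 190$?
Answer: $- \frac{108976}{3} \approx -36325.0$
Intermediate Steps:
$j = - \frac{190}{3}$ ($j = \left(- \frac{1}{3}\right) 190 = - \frac{190}{3} \approx -63.333$)
$W{\left(I \right)} = -347 + I$ ($W{\left(I \right)} = I - 347 = -347 + I$)
$W{\left(j \right)} - 35915 = \left(-347 - \frac{190}{3}\right) - 35915 = - \frac{1231}{3} - 35915 = - \frac{108976}{3}$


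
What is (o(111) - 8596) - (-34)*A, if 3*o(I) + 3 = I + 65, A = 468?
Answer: 22121/3 ≈ 7373.7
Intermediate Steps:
o(I) = 62/3 + I/3 (o(I) = -1 + (I + 65)/3 = -1 + (65 + I)/3 = -1 + (65/3 + I/3) = 62/3 + I/3)
(o(111) - 8596) - (-34)*A = ((62/3 + (1/3)*111) - 8596) - (-34)*468 = ((62/3 + 37) - 8596) - 1*(-15912) = (173/3 - 8596) + 15912 = -25615/3 + 15912 = 22121/3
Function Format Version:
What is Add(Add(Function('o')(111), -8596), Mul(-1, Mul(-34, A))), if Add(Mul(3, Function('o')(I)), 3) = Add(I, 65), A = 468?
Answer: Rational(22121, 3) ≈ 7373.7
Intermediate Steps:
Function('o')(I) = Add(Rational(62, 3), Mul(Rational(1, 3), I)) (Function('o')(I) = Add(-1, Mul(Rational(1, 3), Add(I, 65))) = Add(-1, Mul(Rational(1, 3), Add(65, I))) = Add(-1, Add(Rational(65, 3), Mul(Rational(1, 3), I))) = Add(Rational(62, 3), Mul(Rational(1, 3), I)))
Add(Add(Function('o')(111), -8596), Mul(-1, Mul(-34, A))) = Add(Add(Add(Rational(62, 3), Mul(Rational(1, 3), 111)), -8596), Mul(-1, Mul(-34, 468))) = Add(Add(Add(Rational(62, 3), 37), -8596), Mul(-1, -15912)) = Add(Add(Rational(173, 3), -8596), 15912) = Add(Rational(-25615, 3), 15912) = Rational(22121, 3)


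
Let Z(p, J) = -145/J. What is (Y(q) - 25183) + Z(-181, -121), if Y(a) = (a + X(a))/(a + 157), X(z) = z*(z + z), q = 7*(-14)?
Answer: -177460572/7139 ≈ -24858.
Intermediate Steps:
q = -98
X(z) = 2*z² (X(z) = z*(2*z) = 2*z²)
Y(a) = (a + 2*a²)/(157 + a) (Y(a) = (a + 2*a²)/(a + 157) = (a + 2*a²)/(157 + a))
(Y(q) - 25183) + Z(-181, -121) = (-98*(1 + 2*(-98))/(157 - 98) - 25183) - 145/(-121) = (-98*(1 - 196)/59 - 25183) - 145*(-1/121) = (-98*1/59*(-195) - 25183) + 145/121 = (19110/59 - 25183) + 145/121 = -1466687/59 + 145/121 = -177460572/7139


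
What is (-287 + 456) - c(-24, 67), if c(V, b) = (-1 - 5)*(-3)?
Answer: 151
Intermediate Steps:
c(V, b) = 18 (c(V, b) = -6*(-3) = 18)
(-287 + 456) - c(-24, 67) = (-287 + 456) - 1*18 = 169 - 18 = 151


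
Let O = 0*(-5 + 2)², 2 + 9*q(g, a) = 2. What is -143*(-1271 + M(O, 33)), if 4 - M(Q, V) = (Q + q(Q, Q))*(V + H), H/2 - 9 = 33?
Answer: 181181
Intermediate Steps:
q(g, a) = 0 (q(g, a) = -2/9 + (⅑)*2 = -2/9 + 2/9 = 0)
H = 84 (H = 18 + 2*33 = 18 + 66 = 84)
O = 0 (O = 0*(-3)² = 0*9 = 0)
M(Q, V) = 4 - Q*(84 + V) (M(Q, V) = 4 - (Q + 0)*(V + 84) = 4 - Q*(84 + V))
-143*(-1271 + M(O, 33)) = -143*(-1271 + (4 - 84*0 - 1*0*33)) = -143*(-1271 + (4 + 0 + 0)) = -143*(-1271 + 4) = -143*(-1267) = 181181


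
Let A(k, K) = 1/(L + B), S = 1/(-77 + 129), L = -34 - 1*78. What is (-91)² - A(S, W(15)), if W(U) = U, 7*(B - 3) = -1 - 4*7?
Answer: 6558559/792 ≈ 8281.0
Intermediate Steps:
L = -112 (L = -34 - 78 = -112)
B = -8/7 (B = 3 + (-1 - 4*7)/7 = 3 + (-1 - 28)/7 = 3 + (⅐)*(-29) = 3 - 29/7 = -8/7 ≈ -1.1429)
S = 1/52 ≈ 0.019231
A(k, K) = -7/792 (A(k, K) = 1/(-112 - 8/7) = 1/(-792/7) = -7/792)
(-91)² - A(S, W(15)) = (-91)² - 1*(-7/792) = 8281 + 7/792 = 6558559/792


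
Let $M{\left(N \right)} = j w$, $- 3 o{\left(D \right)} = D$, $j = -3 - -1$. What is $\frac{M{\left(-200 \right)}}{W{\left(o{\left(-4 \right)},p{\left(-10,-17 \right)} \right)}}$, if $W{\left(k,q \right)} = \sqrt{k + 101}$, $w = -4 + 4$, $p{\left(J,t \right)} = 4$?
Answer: $0$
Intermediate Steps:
$j = -2$ ($j = -3 + 1 = -2$)
$w = 0$
$o{\left(D \right)} = - \frac{D}{3}$
$M{\left(N \right)} = 0$ ($M{\left(N \right)} = \left(-2\right) 0 = 0$)
$W{\left(k,q \right)} = \sqrt{101 + k}$
$\frac{M{\left(-200 \right)}}{W{\left(o{\left(-4 \right)},p{\left(-10,-17 \right)} \right)}} = \frac{0}{\sqrt{101 - - \frac{4}{3}}} = \frac{0}{\sqrt{101 + \frac{4}{3}}} = \frac{0}{\sqrt{\frac{307}{3}}} = \frac{0}{\frac{1}{3} \sqrt{921}} = 0 \frac{\sqrt{921}}{307} = 0$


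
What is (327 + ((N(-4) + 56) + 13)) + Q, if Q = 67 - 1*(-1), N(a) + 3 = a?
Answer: 457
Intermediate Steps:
N(a) = -3 + a
Q = 68 (Q = 67 + 1 = 68)
(327 + ((N(-4) + 56) + 13)) + Q = (327 + (((-3 - 4) + 56) + 13)) + 68 = (327 + ((-7 + 56) + 13)) + 68 = (327 + (49 + 13)) + 68 = (327 + 62) + 68 = 389 + 68 = 457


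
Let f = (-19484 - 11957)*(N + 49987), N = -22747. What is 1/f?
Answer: -1/856452840 ≈ -1.1676e-9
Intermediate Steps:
f = -856452840 (f = (-19484 - 11957)*(-22747 + 49987) = -31441*27240 = -856452840)
1/f = 1/(-856452840) = -1/856452840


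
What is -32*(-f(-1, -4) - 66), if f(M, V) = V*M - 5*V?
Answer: 2880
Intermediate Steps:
f(M, V) = -5*V + M*V (f(M, V) = M*V - 5*V = -5*V + M*V)
-32*(-f(-1, -4) - 66) = -32*(-(-4)*(-5 - 1) - 66) = -32*(-(-4)*(-6) - 66) = -32*(-1*24 - 66) = -32*(-24 - 66) = -32*(-90) = 2880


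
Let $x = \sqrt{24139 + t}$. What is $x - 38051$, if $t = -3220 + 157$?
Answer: $-38051 + 2 \sqrt{5269} \approx -37906.0$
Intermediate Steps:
$t = -3063$
$x = 2 \sqrt{5269}$ ($x = \sqrt{24139 - 3063} = \sqrt{21076} = 2 \sqrt{5269} \approx 145.18$)
$x - 38051 = 2 \sqrt{5269} - 38051 = -38051 + 2 \sqrt{5269}$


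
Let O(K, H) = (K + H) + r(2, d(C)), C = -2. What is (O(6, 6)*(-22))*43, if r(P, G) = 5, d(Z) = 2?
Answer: -16082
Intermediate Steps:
O(K, H) = 5 + H + K (O(K, H) = (K + H) + 5 = (H + K) + 5 = 5 + H + K)
(O(6, 6)*(-22))*43 = ((5 + 6 + 6)*(-22))*43 = (17*(-22))*43 = -374*43 = -16082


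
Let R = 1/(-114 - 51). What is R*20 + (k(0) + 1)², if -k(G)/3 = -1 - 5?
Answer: 11909/33 ≈ 360.88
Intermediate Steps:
k(G) = 18 (k(G) = -3*(-1 - 5) = -3*(-6) = 18)
R = -1/165 (R = 1/(-165) = -1/165 ≈ -0.0060606)
R*20 + (k(0) + 1)² = -1/165*20 + (18 + 1)² = -4/33 + 19² = -4/33 + 361 = 11909/33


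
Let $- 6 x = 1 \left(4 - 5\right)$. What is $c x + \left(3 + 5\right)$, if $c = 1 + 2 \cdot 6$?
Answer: $\frac{61}{6} \approx 10.167$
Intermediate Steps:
$x = \frac{1}{6}$ ($x = - \frac{1 \left(4 - 5\right)}{6} = - \frac{1 \left(-1\right)}{6} = \left(- \frac{1}{6}\right) \left(-1\right) = \frac{1}{6} \approx 0.16667$)
$c = 13$ ($c = 1 + 12 = 13$)
$c x + \left(3 + 5\right) = 13 \cdot \frac{1}{6} + \left(3 + 5\right) = \frac{13}{6} + 8 = \frac{61}{6}$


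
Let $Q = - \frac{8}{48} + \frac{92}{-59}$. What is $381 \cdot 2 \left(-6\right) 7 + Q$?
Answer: $- \frac{11330027}{354} \approx -32006.0$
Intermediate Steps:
$Q = - \frac{611}{354}$ ($Q = \left(-8\right) \frac{1}{48} + 92 \left(- \frac{1}{59}\right) = - \frac{1}{6} - \frac{92}{59} = - \frac{611}{354} \approx -1.726$)
$381 \cdot 2 \left(-6\right) 7 + Q = 381 \cdot 2 \left(-6\right) 7 - \frac{611}{354} = 381 \left(\left(-12\right) 7\right) - \frac{611}{354} = 381 \left(-84\right) - \frac{611}{354} = -32004 - \frac{611}{354} = - \frac{11330027}{354}$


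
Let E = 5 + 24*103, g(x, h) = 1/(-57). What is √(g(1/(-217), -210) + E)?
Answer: 2*√2011929/57 ≈ 49.769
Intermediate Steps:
g(x, h) = -1/57
E = 2477 (E = 5 + 2472 = 2477)
√(g(1/(-217), -210) + E) = √(-1/57 + 2477) = √(141188/57) = 2*√2011929/57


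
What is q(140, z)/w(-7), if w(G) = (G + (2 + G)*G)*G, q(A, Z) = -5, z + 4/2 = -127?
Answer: 5/196 ≈ 0.025510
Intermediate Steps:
z = -129 (z = -2 - 127 = -129)
w(G) = G*(G + G*(2 + G)) (w(G) = (G + G*(2 + G))*G = G*(G + G*(2 + G)))
q(140, z)/w(-7) = -5*1/(49*(3 - 7)) = -5/(49*(-4)) = -5/(-196) = -5*(-1/196) = 5/196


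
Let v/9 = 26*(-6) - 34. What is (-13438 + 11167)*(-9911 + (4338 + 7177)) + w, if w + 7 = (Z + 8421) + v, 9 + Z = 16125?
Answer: -3619864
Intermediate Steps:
Z = 16116 (Z = -9 + 16125 = 16116)
v = -1710 (v = 9*(26*(-6) - 34) = 9*(-156 - 34) = 9*(-190) = -1710)
w = 22820 (w = -7 + ((16116 + 8421) - 1710) = -7 + (24537 - 1710) = -7 + 22827 = 22820)
(-13438 + 11167)*(-9911 + (4338 + 7177)) + w = (-13438 + 11167)*(-9911 + (4338 + 7177)) + 22820 = -2271*(-9911 + 11515) + 22820 = -2271*1604 + 22820 = -3642684 + 22820 = -3619864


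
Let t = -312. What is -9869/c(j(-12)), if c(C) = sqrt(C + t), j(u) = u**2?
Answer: 9869*I*sqrt(42)/84 ≈ 761.41*I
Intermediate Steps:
c(C) = sqrt(-312 + C) (c(C) = sqrt(C - 312) = sqrt(-312 + C))
-9869/c(j(-12)) = -9869/sqrt(-312 + (-12)**2) = -9869/sqrt(-312 + 144) = -9869*(-I*sqrt(42)/84) = -(-9869)*I*sqrt(42)/84 = 9869*I*sqrt(42)/84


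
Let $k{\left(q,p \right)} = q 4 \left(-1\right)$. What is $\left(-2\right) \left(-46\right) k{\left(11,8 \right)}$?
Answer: $-4048$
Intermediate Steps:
$k{\left(q,p \right)} = - 4 q$ ($k{\left(q,p \right)} = 4 q \left(-1\right) = - 4 q$)
$\left(-2\right) \left(-46\right) k{\left(11,8 \right)} = \left(-2\right) \left(-46\right) \left(\left(-4\right) 11\right) = 92 \left(-44\right) = -4048$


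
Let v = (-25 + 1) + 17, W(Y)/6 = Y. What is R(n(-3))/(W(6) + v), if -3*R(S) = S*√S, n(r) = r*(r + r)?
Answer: -18*√2/29 ≈ -0.87779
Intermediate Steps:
W(Y) = 6*Y
n(r) = 2*r² (n(r) = r*(2*r) = 2*r²)
R(S) = -S^(3/2)/3 (R(S) = -S*√S/3 = -S^(3/2)/3)
v = -7 (v = -24 + 17 = -7)
R(n(-3))/(W(6) + v) = (-54*√2/3)/(6*6 - 7) = (-54*√2/3)/(36 - 7) = (-18*√2)/29 = -18*√2/29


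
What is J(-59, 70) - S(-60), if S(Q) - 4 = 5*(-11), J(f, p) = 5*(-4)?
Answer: 31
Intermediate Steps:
J(f, p) = -20
S(Q) = -51 (S(Q) = 4 + 5*(-11) = 4 - 55 = -51)
J(-59, 70) - S(-60) = -20 - 1*(-51) = -20 + 51 = 31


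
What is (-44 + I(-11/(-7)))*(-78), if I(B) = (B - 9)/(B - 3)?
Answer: 15132/5 ≈ 3026.4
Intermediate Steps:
I(B) = (-9 + B)/(-3 + B)
(-44 + I(-11/(-7)))*(-78) = (-44 + (-9 - 11/(-7))/(-3 - 11/(-7)))*(-78) = (-44 + (-9 - 11*(-1/7))/(-3 - 11*(-1/7)))*(-78) = (-44 + (-9 + 11/7)/(-3 + 11/7))*(-78) = (-44 - 52/7/(-10/7))*(-78) = (-44 - 7/10*(-52/7))*(-78) = (-44 + 26/5)*(-78) = -194/5*(-78) = 15132/5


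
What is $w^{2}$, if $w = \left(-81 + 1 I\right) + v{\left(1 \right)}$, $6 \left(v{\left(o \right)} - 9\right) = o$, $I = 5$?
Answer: $\frac{160801}{36} \approx 4466.7$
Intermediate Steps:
$v{\left(o \right)} = 9 + \frac{o}{6}$
$w = - \frac{401}{6}$ ($w = \left(-81 + 1 \cdot 5\right) + \left(9 + \frac{1}{6} \cdot 1\right) = \left(-81 + 5\right) + \left(9 + \frac{1}{6}\right) = -76 + \frac{55}{6} = - \frac{401}{6} \approx -66.833$)
$w^{2} = \left(- \frac{401}{6}\right)^{2} = \frac{160801}{36}$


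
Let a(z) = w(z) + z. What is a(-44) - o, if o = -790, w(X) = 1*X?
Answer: 702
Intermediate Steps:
w(X) = X
a(z) = 2*z (a(z) = z + z = 2*z)
a(-44) - o = 2*(-44) - 1*(-790) = -88 + 790 = 702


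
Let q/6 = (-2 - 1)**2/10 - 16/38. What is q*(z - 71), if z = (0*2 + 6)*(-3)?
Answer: -24297/95 ≈ -255.76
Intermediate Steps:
q = 273/95 (q = 6*((-2 - 1)**2/10 - 16/38) = 6*((-3)**2*(1/10) - 16*1/38) = 6*(9*(1/10) - 8/19) = 6*(9/10 - 8/19) = 6*(91/190) = 273/95 ≈ 2.8737)
z = -18 (z = (0 + 6)*(-3) = 6*(-3) = -18)
q*(z - 71) = 273*(-18 - 71)/95 = (273/95)*(-89) = -24297/95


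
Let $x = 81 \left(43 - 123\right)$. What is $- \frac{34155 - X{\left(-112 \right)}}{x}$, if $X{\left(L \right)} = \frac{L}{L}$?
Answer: $\frac{17077}{3240} \approx 5.2707$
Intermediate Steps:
$x = -6480$ ($x = 81 \left(-80\right) = -6480$)
$X{\left(L \right)} = 1$
$- \frac{34155 - X{\left(-112 \right)}}{x} = - \frac{34155 - 1}{-6480} = - \frac{\left(34155 - 1\right) \left(-1\right)}{6480} = - \frac{34154 \left(-1\right)}{6480} = \left(-1\right) \left(- \frac{17077}{3240}\right) = \frac{17077}{3240}$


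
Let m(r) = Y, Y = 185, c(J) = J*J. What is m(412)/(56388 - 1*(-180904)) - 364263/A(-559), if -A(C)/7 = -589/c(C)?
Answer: -27009825138267121/978354916 ≈ -2.7607e+7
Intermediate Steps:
c(J) = J²
m(r) = 185
A(C) = 4123/C² (A(C) = -(-4123)/(C²) = -(-4123)/C² = 4123/C²)
m(412)/(56388 - 1*(-180904)) - 364263/A(-559) = 185/(56388 - 1*(-180904)) - 364263/(4123/(-559)²) = 185/(56388 + 180904) - 364263/(4123*(1/312481)) = 185/237292 - 364263/4123/312481 = 185*(1/237292) - 364263*312481/4123 = 185/237292 - 113825266503/4123 = -27009825138267121/978354916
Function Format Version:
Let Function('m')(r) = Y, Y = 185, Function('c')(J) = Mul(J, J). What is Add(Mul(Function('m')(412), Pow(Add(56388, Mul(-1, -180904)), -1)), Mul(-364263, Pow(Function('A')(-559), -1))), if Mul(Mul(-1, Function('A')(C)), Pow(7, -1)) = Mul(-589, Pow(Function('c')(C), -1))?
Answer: Rational(-27009825138267121, 978354916) ≈ -2.7607e+7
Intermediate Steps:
Function('c')(J) = Pow(J, 2)
Function('m')(r) = 185
Function('A')(C) = Mul(4123, Pow(C, -2)) (Function('A')(C) = Mul(-7, Mul(-589, Pow(Pow(C, 2), -1))) = Mul(-7, Mul(-589, Pow(C, -2))) = Mul(4123, Pow(C, -2)))
Add(Mul(Function('m')(412), Pow(Add(56388, Mul(-1, -180904)), -1)), Mul(-364263, Pow(Function('A')(-559), -1))) = Add(Mul(185, Pow(Add(56388, Mul(-1, -180904)), -1)), Mul(-364263, Pow(Mul(4123, Pow(-559, -2)), -1))) = Add(Mul(185, Pow(Add(56388, 180904), -1)), Mul(-364263, Pow(Mul(4123, Rational(1, 312481)), -1))) = Add(Mul(185, Pow(237292, -1)), Mul(-364263, Pow(Rational(4123, 312481), -1))) = Add(Mul(185, Rational(1, 237292)), Mul(-364263, Rational(312481, 4123))) = Add(Rational(185, 237292), Rational(-113825266503, 4123)) = Rational(-27009825138267121, 978354916)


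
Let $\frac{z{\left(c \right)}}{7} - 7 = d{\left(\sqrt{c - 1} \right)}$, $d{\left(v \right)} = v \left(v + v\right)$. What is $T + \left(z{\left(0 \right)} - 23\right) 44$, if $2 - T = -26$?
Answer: $556$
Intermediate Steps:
$T = 28$ ($T = 2 - -26 = 2 + 26 = 28$)
$d{\left(v \right)} = 2 v^{2}$ ($d{\left(v \right)} = v 2 v = 2 v^{2}$)
$z{\left(c \right)} = 35 + 14 c$ ($z{\left(c \right)} = 49 + 7 \cdot 2 \left(\sqrt{c - 1}\right)^{2} = 49 + 7 \cdot 2 \left(\sqrt{-1 + c}\right)^{2} = 49 + 7 \cdot 2 \left(-1 + c\right) = 49 + 7 \left(-2 + 2 c\right) = 49 + \left(-14 + 14 c\right) = 35 + 14 c$)
$T + \left(z{\left(0 \right)} - 23\right) 44 = 28 + \left(\left(35 + 14 \cdot 0\right) - 23\right) 44 = 28 + \left(\left(35 + 0\right) - 23\right) 44 = 28 + \left(35 - 23\right) 44 = 28 + 12 \cdot 44 = 28 + 528 = 556$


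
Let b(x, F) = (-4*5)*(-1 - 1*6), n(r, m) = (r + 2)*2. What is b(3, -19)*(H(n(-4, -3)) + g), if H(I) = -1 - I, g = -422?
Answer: -58660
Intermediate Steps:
n(r, m) = 4 + 2*r (n(r, m) = (2 + r)*2 = 4 + 2*r)
b(x, F) = 140 (b(x, F) = -20*(-1 - 6) = -20*(-7) = 140)
b(3, -19)*(H(n(-4, -3)) + g) = 140*((-1 - (4 + 2*(-4))) - 422) = 140*((-1 - (4 - 8)) - 422) = 140*((-1 - 1*(-4)) - 422) = 140*((-1 + 4) - 422) = 140*(3 - 422) = 140*(-419) = -58660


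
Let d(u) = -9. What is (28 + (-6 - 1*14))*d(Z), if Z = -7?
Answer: -72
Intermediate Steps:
(28 + (-6 - 1*14))*d(Z) = (28 + (-6 - 1*14))*(-9) = (28 + (-6 - 14))*(-9) = (28 - 20)*(-9) = 8*(-9) = -72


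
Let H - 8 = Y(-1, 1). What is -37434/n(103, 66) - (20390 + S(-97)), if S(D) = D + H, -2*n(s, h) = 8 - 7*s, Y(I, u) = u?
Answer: -14550194/713 ≈ -20407.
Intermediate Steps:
H = 9 (H = 8 + 1 = 9)
n(s, h) = -4 + 7*s/2 (n(s, h) = -(8 - 7*s)/2 = -4 + 7*s/2)
S(D) = 9 + D (S(D) = D + 9 = 9 + D)
-37434/n(103, 66) - (20390 + S(-97)) = -37434/(-4 + (7/2)*103) - (20390 + (9 - 97)) = -37434/(-4 + 721/2) - (20390 - 88) = -37434/713/2 - 1*20302 = -37434*2/713 - 20302 = -74868/713 - 20302 = -14550194/713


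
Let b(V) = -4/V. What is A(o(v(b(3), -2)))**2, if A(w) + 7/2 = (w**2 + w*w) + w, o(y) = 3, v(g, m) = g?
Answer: 1225/4 ≈ 306.25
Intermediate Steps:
A(w) = -7/2 + w + 2*w**2 (A(w) = -7/2 + ((w**2 + w*w) + w) = -7/2 + ((w**2 + w**2) + w) = -7/2 + (2*w**2 + w) = -7/2 + (w + 2*w**2) = -7/2 + w + 2*w**2)
A(o(v(b(3), -2)))**2 = (-7/2 + 3 + 2*3**2)**2 = (-7/2 + 3 + 2*9)**2 = (-7/2 + 3 + 18)**2 = (35/2)**2 = 1225/4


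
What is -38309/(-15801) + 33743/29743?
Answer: 1672597730/469969143 ≈ 3.5590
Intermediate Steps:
-38309/(-15801) + 33743/29743 = -38309*(-1/15801) + 33743*(1/29743) = 38309/15801 + 33743/29743 = 1672597730/469969143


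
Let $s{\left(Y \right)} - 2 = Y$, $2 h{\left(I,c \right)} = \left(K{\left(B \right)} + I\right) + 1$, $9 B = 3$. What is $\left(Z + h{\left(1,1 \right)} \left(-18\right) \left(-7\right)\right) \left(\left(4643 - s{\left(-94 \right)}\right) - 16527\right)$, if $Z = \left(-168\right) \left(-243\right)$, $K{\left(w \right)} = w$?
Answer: $-483130032$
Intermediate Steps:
$B = \frac{1}{3}$ ($B = \frac{1}{9} \cdot 3 = \frac{1}{3} \approx 0.33333$)
$h{\left(I,c \right)} = \frac{2}{3} + \frac{I}{2}$ ($h{\left(I,c \right)} = \frac{\left(\frac{1}{3} + I\right) + 1}{2} = \frac{\frac{4}{3} + I}{2} = \frac{2}{3} + \frac{I}{2}$)
$s{\left(Y \right)} = 2 + Y$
$Z = 40824$
$\left(Z + h{\left(1,1 \right)} \left(-18\right) \left(-7\right)\right) \left(\left(4643 - s{\left(-94 \right)}\right) - 16527\right) = \left(40824 + \left(\frac{2}{3} + \frac{1}{2} \cdot 1\right) \left(-18\right) \left(-7\right)\right) \left(\left(4643 - \left(2 - 94\right)\right) - 16527\right) = \left(40824 + \left(\frac{2}{3} + \frac{1}{2}\right) \left(-18\right) \left(-7\right)\right) \left(\left(4643 - -92\right) - 16527\right) = \left(40824 + \frac{7}{6} \left(-18\right) \left(-7\right)\right) \left(\left(4643 + 92\right) - 16527\right) = \left(40824 - -147\right) \left(4735 - 16527\right) = \left(40824 + 147\right) \left(-11792\right) = 40971 \left(-11792\right) = -483130032$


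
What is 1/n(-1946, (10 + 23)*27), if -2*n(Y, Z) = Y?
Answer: 1/973 ≈ 0.0010277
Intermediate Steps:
n(Y, Z) = -Y/2
1/n(-1946, (10 + 23)*27) = 1/(-½*(-1946)) = 1/973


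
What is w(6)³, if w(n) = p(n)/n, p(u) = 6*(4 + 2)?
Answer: 216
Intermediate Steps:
p(u) = 36 (p(u) = 6*6 = 36)
w(n) = 36/n
w(6)³ = (36/6)³ = (36*(⅙))³ = 6³ = 216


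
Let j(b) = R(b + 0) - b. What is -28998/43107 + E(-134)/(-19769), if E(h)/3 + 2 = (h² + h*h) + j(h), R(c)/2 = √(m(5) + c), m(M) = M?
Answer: -1744835862/284060761 - 6*I*√129/19769 ≈ -6.1425 - 0.0034472*I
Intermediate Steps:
R(c) = 2*√(5 + c)
j(b) = -b + 2*√(5 + b) (j(b) = 2*√(5 + (b + 0)) - b = 2*√(5 + b) - b = -b + 2*√(5 + b))
E(h) = -6 - 3*h + 6*h² + 6*√(5 + h) (E(h) = -6 + 3*((h² + h*h) + (-h + 2*√(5 + h))) = -6 + 3*((h² + h²) + (-h + 2*√(5 + h))) = -6 + 3*(2*h² + (-h + 2*√(5 + h))) = -6 + 3*(-h + 2*h² + 2*√(5 + h)) = -6 + (-3*h + 6*h² + 6*√(5 + h)) = -6 - 3*h + 6*h² + 6*√(5 + h))
-28998/43107 + E(-134)/(-19769) = -28998/43107 + (-6 - 3*(-134) + 6*(-134)² + 6*√(5 - 134))/(-19769) = -28998*1/43107 + (-6 + 402 + 6*17956 + 6*√(-129))*(-1/19769) = -9666/14369 + (-6 + 402 + 107736 + 6*(I*√129))*(-1/19769) = -9666/14369 + (-6 + 402 + 107736 + 6*I*√129)*(-1/19769) = -9666/14369 + (108132 + 6*I*√129)*(-1/19769) = -9666/14369 + (-108132/19769 - 6*I*√129/19769) = -1744835862/284060761 - 6*I*√129/19769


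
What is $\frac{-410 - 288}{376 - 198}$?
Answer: $- \frac{349}{89} \approx -3.9213$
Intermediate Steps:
$\frac{-410 - 288}{376 - 198} = - \frac{698}{178} = \left(-698\right) \frac{1}{178} = - \frac{349}{89}$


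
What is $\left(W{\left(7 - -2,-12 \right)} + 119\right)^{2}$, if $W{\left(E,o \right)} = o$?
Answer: $11449$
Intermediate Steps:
$\left(W{\left(7 - -2,-12 \right)} + 119\right)^{2} = \left(-12 + 119\right)^{2} = 107^{2} = 11449$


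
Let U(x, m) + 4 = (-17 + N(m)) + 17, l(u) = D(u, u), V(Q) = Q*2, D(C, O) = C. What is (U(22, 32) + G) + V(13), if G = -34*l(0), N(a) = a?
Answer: 54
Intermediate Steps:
V(Q) = 2*Q
l(u) = u
U(x, m) = -4 + m (U(x, m) = -4 + ((-17 + m) + 17) = -4 + m)
G = 0 (G = -34*0 = 0)
(U(22, 32) + G) + V(13) = ((-4 + 32) + 0) + 2*13 = (28 + 0) + 26 = 28 + 26 = 54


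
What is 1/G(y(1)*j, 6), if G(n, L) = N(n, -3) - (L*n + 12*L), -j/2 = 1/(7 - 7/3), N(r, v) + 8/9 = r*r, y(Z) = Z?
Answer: -441/30929 ≈ -0.014258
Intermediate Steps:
N(r, v) = -8/9 + r² (N(r, v) = -8/9 + r*r = -8/9 + r²)
j = -3/7 (j = -2/(7 - 7/3) = -2/14/3 = -2*3/14 = -3/7 ≈ -0.42857)
G(n, L) = -8/9 + n² - 12*L - L*n (G(n, L) = (-8/9 + n²) - (L*n + 12*L) = (-8/9 + n²) - (12*L + L*n) = (-8/9 + n²) + (-12*L - L*n) = -8/9 + n² - 12*L - L*n)
1/G(y(1)*j, 6) = 1/(-8/9 + (1*(-3/7))² - 12*6 - 1*6*1*(-3/7)) = 1/(-8/9 + (-3/7)² - 72 - 1*6*(-3/7)) = 1/(-8/9 + 9/49 - 72 + 18/7) = 1/(-30929/441) = -441/30929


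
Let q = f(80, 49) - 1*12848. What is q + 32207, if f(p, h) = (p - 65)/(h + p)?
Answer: 832442/43 ≈ 19359.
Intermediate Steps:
f(p, h) = (-65 + p)/(h + p)
q = -552459/43 (q = (-65 + 80)/(49 + 80) - 1*12848 = 15/129 - 12848 = (1/129)*15 - 12848 = 5/43 - 12848 = -552459/43 ≈ -12848.)
q + 32207 = -552459/43 + 32207 = 832442/43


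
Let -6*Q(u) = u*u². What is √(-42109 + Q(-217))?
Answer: √59793954/6 ≈ 1288.8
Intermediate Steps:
Q(u) = -u³/6 (Q(u) = -u*u²/6 = -u³/6)
√(-42109 + Q(-217)) = √(-42109 - ⅙*(-217)³) = √(-42109 - ⅙*(-10218313)) = √(-42109 + 10218313/6) = √(9965659/6) = √59793954/6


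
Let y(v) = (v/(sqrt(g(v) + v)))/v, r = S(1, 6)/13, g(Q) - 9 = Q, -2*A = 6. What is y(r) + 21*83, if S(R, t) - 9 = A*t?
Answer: 1743 + sqrt(143)/33 ≈ 1743.4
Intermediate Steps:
A = -3 (A = -1/2*6 = -3)
g(Q) = 9 + Q
S(R, t) = 9 - 3*t
r = -9/13 (r = (9 - 3*6)/13 = (9 - 18)*(1/13) = -9*1/13 = -9/13 ≈ -0.69231)
y(v) = 1/sqrt(9 + 2*v) (y(v) = (v/(sqrt((9 + v) + v)))/v = (v/(sqrt(9 + 2*v)))/v = (v/sqrt(9 + 2*v))/v = 1/sqrt(9 + 2*v))
y(r) + 21*83 = 1/sqrt(9 + 2*(-9/13)) + 21*83 = 1/sqrt(9 - 18/13) + 1743 = 1/sqrt(99/13) + 1743 = sqrt(143)/33 + 1743 = 1743 + sqrt(143)/33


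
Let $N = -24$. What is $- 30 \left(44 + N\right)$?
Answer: $-600$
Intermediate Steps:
$- 30 \left(44 + N\right) = - 30 \left(44 - 24\right) = \left(-30\right) 20 = -600$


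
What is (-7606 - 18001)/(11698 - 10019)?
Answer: -25607/1679 ≈ -15.251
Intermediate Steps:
(-7606 - 18001)/(11698 - 10019) = -25607/1679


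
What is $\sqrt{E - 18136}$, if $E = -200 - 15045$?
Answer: $3 i \sqrt{3709} \approx 182.7 i$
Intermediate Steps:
$E = -15245$ ($E = -200 - 15045 = -15245$)
$\sqrt{E - 18136} = \sqrt{-15245 - 18136} = \sqrt{-33381} = 3 i \sqrt{3709}$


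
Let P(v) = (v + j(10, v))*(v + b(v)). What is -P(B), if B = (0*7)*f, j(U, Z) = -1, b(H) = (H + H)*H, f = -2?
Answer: 0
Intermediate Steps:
b(H) = 2*H² (b(H) = (2*H)*H = 2*H²)
B = 0 (B = (0*7)*(-2) = 0*(-2) = 0)
P(v) = (-1 + v)*(v + 2*v²) (P(v) = (v - 1)*(v + 2*v²) = (-1 + v)*(v + 2*v²))
-P(B) = -0*(-1 - 1*0 + 2*0²) = -0*(-1 + 0 + 2*0) = -0*(-1 + 0 + 0) = -0*(-1) = -1*0 = 0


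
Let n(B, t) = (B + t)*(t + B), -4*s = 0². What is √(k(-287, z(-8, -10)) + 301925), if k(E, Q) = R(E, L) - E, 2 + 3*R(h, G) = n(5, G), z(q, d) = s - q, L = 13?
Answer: √2720874/3 ≈ 549.84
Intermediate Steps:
s = 0 (s = -¼*0² = -¼*0 = 0)
z(q, d) = -q (z(q, d) = 0 - q = -q)
n(B, t) = (B + t)² (n(B, t) = (B + t)*(B + t) = (B + t)²)
R(h, G) = -⅔ + (5 + G)²/3
k(E, Q) = 322/3 - E (k(E, Q) = (-⅔ + (5 + 13)²/3) - E = (-⅔ + (⅓)*18²) - E = (-⅔ + (⅓)*324) - E = (-⅔ + 108) - E = 322/3 - E)
√(k(-287, z(-8, -10)) + 301925) = √((322/3 - 1*(-287)) + 301925) = √((322/3 + 287) + 301925) = √(1183/3 + 301925) = √(906958/3) = √2720874/3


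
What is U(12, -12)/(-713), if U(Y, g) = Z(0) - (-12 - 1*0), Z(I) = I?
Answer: -12/713 ≈ -0.016830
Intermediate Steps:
U(Y, g) = 12 (U(Y, g) = 0 - (-12 - 1*0) = 0 - (-12 + 0) = 0 - 1*(-12) = 0 + 12 = 12)
U(12, -12)/(-713) = 12/(-713) = 12*(-1/713) = -12/713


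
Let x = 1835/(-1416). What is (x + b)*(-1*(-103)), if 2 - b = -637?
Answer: 93007867/1416 ≈ 65684.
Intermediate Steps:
x = -1835/1416 (x = 1835*(-1/1416) = -1835/1416 ≈ -1.2959)
b = 639 (b = 2 - 1*(-637) = 2 + 637 = 639)
(x + b)*(-1*(-103)) = (-1835/1416 + 639)*(-1*(-103)) = (902989/1416)*103 = 93007867/1416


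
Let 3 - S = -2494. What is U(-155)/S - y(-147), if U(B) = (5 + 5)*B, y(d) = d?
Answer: 365509/2497 ≈ 146.38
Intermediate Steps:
S = 2497 (S = 3 - 1*(-2494) = 3 + 2494 = 2497)
U(B) = 10*B
U(-155)/S - y(-147) = (10*(-155))/2497 - 1*(-147) = -1550*1/2497 + 147 = -1550/2497 + 147 = 365509/2497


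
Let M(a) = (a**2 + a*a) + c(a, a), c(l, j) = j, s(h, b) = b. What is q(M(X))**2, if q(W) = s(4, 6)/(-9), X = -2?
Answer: 4/9 ≈ 0.44444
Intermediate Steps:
M(a) = a + 2*a**2 (M(a) = (a**2 + a*a) + a = (a**2 + a**2) + a = 2*a**2 + a = a + 2*a**2)
q(W) = -2/3 (q(W) = 6/(-9) = 6*(-1/9) = -2/3)
q(M(X))**2 = (-2/3)**2 = 4/9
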